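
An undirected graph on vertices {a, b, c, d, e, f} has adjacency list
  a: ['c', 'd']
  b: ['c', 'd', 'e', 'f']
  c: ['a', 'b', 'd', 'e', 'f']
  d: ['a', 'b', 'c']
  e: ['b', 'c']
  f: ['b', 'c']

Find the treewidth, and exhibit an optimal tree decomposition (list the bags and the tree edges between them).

Every bag has size at most 3, so the width is 3 − 1 = 2 and tw(G) ≤ 2. For the lower bound, the 3 vertices {a, c, d} are pairwise adjacent, and any tree decomposition puts a clique entirely inside one bag — forcing width ≥ 2. Hence tw(G) = 2 exactly.

Treewidth 2.
Bags: B1 = {b, c, e}  B2 = {b, c, d}  B3 = {b, c, f}  B4 = {a, c, d}
Tree: B1–B2, B1–B3, B2–B4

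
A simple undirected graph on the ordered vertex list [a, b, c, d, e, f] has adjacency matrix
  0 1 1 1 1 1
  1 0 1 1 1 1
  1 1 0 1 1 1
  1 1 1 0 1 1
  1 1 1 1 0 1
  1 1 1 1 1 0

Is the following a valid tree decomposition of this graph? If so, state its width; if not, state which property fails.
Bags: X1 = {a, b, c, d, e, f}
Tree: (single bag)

Yes; width 5.

Every vertex of G appears in some bag (union = {a, b, c, d, e, f}); every edge is covered by a bag; and for each vertex v the set of bags containing v is connected in the bag tree. The decomposition is therefore valid. The largest bag has 6 vertices, so the width is 5.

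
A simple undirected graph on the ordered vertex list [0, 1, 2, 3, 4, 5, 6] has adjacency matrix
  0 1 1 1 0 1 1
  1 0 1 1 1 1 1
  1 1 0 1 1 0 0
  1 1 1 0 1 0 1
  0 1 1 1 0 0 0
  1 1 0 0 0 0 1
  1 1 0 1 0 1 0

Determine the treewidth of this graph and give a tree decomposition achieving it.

Every bag has size at most 4, so the width is 4 − 1 = 3 and tw(G) ≤ 3. For the lower bound, the 4 vertices {0, 1, 2, 3} are pairwise adjacent, and any tree decomposition puts a clique entirely inside one bag — forcing width ≥ 3. The upper and lower bounds meet at 3, so that is the treewidth.

Treewidth 3.
Bags: B1 = {0, 1, 3, 6}  B2 = {0, 1, 5, 6}  B3 = {0, 1, 2, 3}  B4 = {1, 2, 3, 4}
Tree: B1–B2, B1–B3, B3–B4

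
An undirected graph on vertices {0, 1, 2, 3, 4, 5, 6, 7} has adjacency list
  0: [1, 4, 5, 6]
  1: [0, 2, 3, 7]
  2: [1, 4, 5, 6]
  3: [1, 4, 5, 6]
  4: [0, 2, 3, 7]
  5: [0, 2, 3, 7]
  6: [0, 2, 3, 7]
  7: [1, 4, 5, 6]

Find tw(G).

4

A width-4 tree decomposition is:
Bags: B1 = {1, 3, 4, 5, 6}  B2 = {0, 1, 4, 5, 6}  B3 = {1, 2, 4, 5, 6}  B4 = {1, 4, 5, 6, 7}
Tree: B1–B2, B2–B3, B3–B4
Every bag has size at most 5, so the width is 5 − 1 = 4 and tw(G) ≤ 4. For the lower bound: the 5 vertex sets {3,4}, {0,1}, {2,6}, {5}, {7} are disjoint, each induces a connected subgraph, and every pair is joined by at least one edge of G. Contracting each set to a single vertex therefore yields K_{5} as a minor, and since treewidth is minor-monotone, tw(G) ≥ tw(K_{5}) = 4. Hence tw(G) = 4 exactly.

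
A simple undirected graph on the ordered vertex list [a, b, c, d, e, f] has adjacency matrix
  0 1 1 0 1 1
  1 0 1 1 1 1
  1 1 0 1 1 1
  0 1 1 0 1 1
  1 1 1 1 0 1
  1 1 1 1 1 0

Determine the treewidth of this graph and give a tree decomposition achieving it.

Treewidth 4.
One such decomposition:
Bags: B1 = {b, c, d, e, f}  B2 = {a, b, c, e, f}
Tree: B1–B2

The largest bag has 5 vertices, giving width 4; this decomposition certifies tw(G) ≤ 4. For the lower bound, the 5 vertices {b, c, d, e, f} are pairwise adjacent, and any tree decomposition puts a clique entirely inside one bag — forcing width ≥ 4. Combining the bounds, tw(G) = 4.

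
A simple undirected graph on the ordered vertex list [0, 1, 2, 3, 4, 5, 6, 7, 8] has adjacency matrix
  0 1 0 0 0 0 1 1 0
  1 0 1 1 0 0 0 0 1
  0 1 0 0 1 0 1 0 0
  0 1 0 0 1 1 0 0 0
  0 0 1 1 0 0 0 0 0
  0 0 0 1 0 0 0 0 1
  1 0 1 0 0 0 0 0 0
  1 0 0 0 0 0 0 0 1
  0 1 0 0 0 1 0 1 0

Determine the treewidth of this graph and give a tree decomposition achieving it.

Treewidth 3.
Bags: B1 = {0, 5, 7, 8}  B2 = {0, 1, 5, 8}  B3 = {0, 1, 3, 5}  B4 = {0, 1, 3, 6}  B5 = {1, 2, 3, 6}  B6 = {2, 3, 4, 6}
Tree: B1–B2, B2–B3, B3–B4, B4–B5, B5–B6

Each bag holds 4 vertices, so the decomposition has width 3, which upper-bounds the treewidth. For the lower bound: the 4 vertex sets {5,7,8}, {0}, {1}, {2,3,4,6} are disjoint, each induces a connected subgraph, and every pair is joined by at least one edge of G. Contracting each set to a single vertex therefore yields K_{4} as a minor, and since treewidth is minor-monotone, tw(G) ≥ tw(K_{4}) = 3. The upper and lower bounds meet at 3, so that is the treewidth.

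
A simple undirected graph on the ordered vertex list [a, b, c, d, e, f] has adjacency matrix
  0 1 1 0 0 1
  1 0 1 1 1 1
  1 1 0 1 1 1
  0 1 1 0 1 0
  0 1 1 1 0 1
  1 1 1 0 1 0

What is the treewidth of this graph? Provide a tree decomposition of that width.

Treewidth 3.
Bags: B1 = {b, c, e, f}  B2 = {a, b, c, f}  B3 = {b, c, d, e}
Tree: B1–B2, B1–B3

The largest bag has 4 vertices, giving width 3; this decomposition certifies tw(G) ≤ 3. Conversely, {b, c, d, e} is a clique of size 4, and the vertices of any clique must share a bag in every tree decomposition; so some bag has ≥ 4 vertices and tw(G) ≥ 3. Therefore the treewidth is 3.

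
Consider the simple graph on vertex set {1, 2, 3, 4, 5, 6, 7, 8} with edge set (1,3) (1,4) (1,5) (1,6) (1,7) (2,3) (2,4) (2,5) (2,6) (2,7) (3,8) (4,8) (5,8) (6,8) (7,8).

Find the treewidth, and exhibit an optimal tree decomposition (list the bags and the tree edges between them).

Treewidth 3.
One optimal decomposition is:
Bags: B1 = {1, 2, 4, 8}  B2 = {1, 2, 3, 8}  B3 = {1, 2, 6, 8}  B4 = {1, 2, 5, 8}  B5 = {1, 2, 7, 8}
Tree: B1–B2, B2–B3, B3–B4, B4–B5

Each bag holds 4 vertices, so the decomposition has width 3, which upper-bounds the treewidth. For the lower bound: the 4 vertex sets {4,8}, {1,3}, {2}, {6} are disjoint, each induces a connected subgraph, and every pair is joined by at least one edge of G. Contracting each set to a single vertex therefore yields K_{4} as a minor, and since treewidth is minor-monotone, tw(G) ≥ tw(K_{4}) = 3. Hence tw(G) = 3 exactly.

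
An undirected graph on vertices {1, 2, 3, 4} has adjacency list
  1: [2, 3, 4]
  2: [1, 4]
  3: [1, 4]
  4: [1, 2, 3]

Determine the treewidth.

A width-2 tree decomposition is:
Bags: B1 = {1, 3, 4}  B2 = {1, 2, 4}
Tree: B1–B2
The largest bag has 3 vertices, giving width 2; this decomposition certifies tw(G) ≤ 2. On the other hand G contains the 3-clique {1, 2, 4}. A clique must lie in a single bag of any decomposition, so no decomposition can have width below 2. Therefore the treewidth is 2.

2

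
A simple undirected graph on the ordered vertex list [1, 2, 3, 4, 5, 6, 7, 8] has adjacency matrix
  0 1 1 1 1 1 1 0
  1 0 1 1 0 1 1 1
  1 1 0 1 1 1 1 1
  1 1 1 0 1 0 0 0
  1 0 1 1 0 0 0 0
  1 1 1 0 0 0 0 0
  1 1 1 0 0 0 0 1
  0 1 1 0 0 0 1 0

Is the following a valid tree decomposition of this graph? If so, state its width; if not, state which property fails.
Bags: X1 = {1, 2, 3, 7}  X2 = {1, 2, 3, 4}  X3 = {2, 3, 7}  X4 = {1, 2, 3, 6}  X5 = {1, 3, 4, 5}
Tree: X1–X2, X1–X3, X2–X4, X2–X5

A tree decomposition must satisfy three properties: every vertex lies in some bag; for every edge, both endpoints lie together in some bag; and for every vertex, the bags containing it form a connected subtree. Here vertex 8 appears in no bag, so the decomposition is invalid.

No — vertex 8 appears in no bag.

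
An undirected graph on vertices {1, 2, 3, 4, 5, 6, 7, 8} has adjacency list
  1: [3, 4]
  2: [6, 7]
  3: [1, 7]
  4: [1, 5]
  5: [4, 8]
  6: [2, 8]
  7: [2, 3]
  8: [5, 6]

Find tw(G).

A width-2 tree decomposition is:
Bags: B1 = {5, 6, 8}  B2 = {4, 5, 6}  B3 = {1, 4, 6}  B4 = {1, 3, 6}  B5 = {3, 6, 7}  B6 = {2, 6, 7}
Tree: B1–B2, B2–B3, B3–B4, B4–B5, B5–B6
The largest bag has 3 vertices, giving width 2; this decomposition certifies tw(G) ≤ 2. For the lower bound, G contains the cycle 6–8–5–4–1–3–7–2–6, so G is not a forest; only forests have treewidth ≤ 1, hence tw(G) ≥ 2. The upper and lower bounds meet at 2, so that is the treewidth.

2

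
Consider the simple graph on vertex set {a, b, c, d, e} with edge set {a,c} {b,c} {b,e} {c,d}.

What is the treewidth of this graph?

A width-1 tree decomposition is:
Bags: B1 = {a, c}  B2 = {c, d}  B3 = {b, c}  B4 = {b, e}
Tree: B1–B2, B1–B3, B3–B4
Every bag has size at most 2, so the width is 2 − 1 = 1 and tw(G) ≤ 1. Since G has at least one edge (e.g. a–c), it is not an edgeless graph, so tw(G) ≥ 1. Therefore the treewidth is 1.

1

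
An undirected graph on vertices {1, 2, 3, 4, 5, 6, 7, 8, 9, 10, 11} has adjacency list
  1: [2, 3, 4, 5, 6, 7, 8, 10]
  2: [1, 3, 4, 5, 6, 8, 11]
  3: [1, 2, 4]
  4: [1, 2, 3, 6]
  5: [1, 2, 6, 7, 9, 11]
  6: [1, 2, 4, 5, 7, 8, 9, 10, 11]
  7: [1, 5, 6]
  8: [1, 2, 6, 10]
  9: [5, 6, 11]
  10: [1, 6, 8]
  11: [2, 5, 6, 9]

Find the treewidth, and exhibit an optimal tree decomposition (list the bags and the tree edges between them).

Each bag holds 4 vertices, so the decomposition has width 3, which upper-bounds the treewidth. For the lower bound, the 4 vertices {1, 2, 3, 4} are pairwise adjacent, and any tree decomposition puts a clique entirely inside one bag — forcing width ≥ 3. Therefore the treewidth is 3.

Treewidth 3.
One optimal decomposition is:
Bags: B1 = {1, 2, 6, 8}  B2 = {1, 2, 4, 6}  B3 = {1, 6, 8, 10}  B4 = {1, 2, 5, 6}  B5 = {2, 5, 6, 11}  B6 = {1, 5, 6, 7}  B7 = {5, 6, 9, 11}  B8 = {1, 2, 3, 4}
Tree: B1–B2, B1–B3, B1–B4, B4–B5, B4–B6, B5–B7, B2–B8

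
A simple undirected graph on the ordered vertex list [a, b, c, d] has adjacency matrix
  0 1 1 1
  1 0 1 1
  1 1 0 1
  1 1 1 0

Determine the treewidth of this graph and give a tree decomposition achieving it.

With just one bag of size 4, the width is 4 − 1 = 3, so tw(G) ≤ 3. For the lower bound, the 4 vertices {a, b, c, d} are pairwise adjacent, and any tree decomposition puts a clique entirely inside one bag — forcing width ≥ 3. Therefore the treewidth is 3.

Treewidth 3.
One optimal decomposition is:
Bags: B1 = {a, b, c, d}
Tree: (single bag)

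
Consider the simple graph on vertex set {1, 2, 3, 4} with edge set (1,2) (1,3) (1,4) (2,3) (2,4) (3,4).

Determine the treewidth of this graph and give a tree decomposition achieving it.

Treewidth 3.
One optimal decomposition is:
Bags: B1 = {1, 2, 3, 4}
Tree: (single bag)

With just one bag of size 4, the width is 4 − 1 = 3, so tw(G) ≤ 3. On the other hand G contains the 4-clique {1, 2, 3, 4}. A clique must lie in a single bag of any decomposition, so no decomposition can have width below 3. The upper and lower bounds meet at 3, so that is the treewidth.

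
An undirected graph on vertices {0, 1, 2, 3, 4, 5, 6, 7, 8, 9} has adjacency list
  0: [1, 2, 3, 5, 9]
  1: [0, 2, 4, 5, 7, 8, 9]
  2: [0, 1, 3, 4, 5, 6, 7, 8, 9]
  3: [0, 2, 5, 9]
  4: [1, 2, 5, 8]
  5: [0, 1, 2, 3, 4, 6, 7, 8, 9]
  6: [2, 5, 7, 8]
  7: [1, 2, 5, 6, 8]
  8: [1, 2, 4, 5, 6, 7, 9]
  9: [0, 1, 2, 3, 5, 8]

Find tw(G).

4

A width-4 tree decomposition is:
Bags: B1 = {1, 2, 5, 8, 9}  B2 = {1, 2, 5, 7, 8}  B3 = {0, 1, 2, 5, 9}  B4 = {0, 2, 3, 5, 9}  B5 = {1, 2, 4, 5, 8}  B6 = {2, 5, 6, 7, 8}
Tree: B1–B2, B1–B3, B3–B4, B1–B5, B2–B6
Every bag has size at most 5, so the width is 5 − 1 = 4 and tw(G) ≤ 4. On the other hand G contains the 5-clique {0, 1, 2, 5, 9}. A clique must lie in a single bag of any decomposition, so no decomposition can have width below 4. The upper and lower bounds meet at 4, so that is the treewidth.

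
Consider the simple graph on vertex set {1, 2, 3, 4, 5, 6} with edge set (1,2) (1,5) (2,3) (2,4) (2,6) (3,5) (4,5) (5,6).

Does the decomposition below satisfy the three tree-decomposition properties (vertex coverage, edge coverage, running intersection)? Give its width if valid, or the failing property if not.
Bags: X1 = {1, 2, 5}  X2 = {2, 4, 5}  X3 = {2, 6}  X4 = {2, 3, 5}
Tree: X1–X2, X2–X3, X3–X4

No — edge (5,6) lies in no bag.

A tree decomposition must satisfy three properties: every vertex lies in some bag; for every edge, both endpoints lie together in some bag; and for every vertex, the bags containing it form a connected subtree. Here edge (5,6) lies in no bag, so the decomposition is invalid.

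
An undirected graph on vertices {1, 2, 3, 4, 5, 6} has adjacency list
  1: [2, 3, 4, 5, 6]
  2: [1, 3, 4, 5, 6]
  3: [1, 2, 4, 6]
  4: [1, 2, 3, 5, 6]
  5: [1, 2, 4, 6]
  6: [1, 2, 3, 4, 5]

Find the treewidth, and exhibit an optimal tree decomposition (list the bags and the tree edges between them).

Treewidth 4.
One such decomposition:
Bags: B1 = {1, 2, 3, 4, 6}  B2 = {1, 2, 4, 5, 6}
Tree: B1–B2

Every bag has size at most 5, so the width is 5 − 1 = 4 and tw(G) ≤ 4. For the lower bound, the 5 vertices {1, 2, 3, 4, 6} are pairwise adjacent, and any tree decomposition puts a clique entirely inside one bag — forcing width ≥ 4. Hence tw(G) = 4 exactly.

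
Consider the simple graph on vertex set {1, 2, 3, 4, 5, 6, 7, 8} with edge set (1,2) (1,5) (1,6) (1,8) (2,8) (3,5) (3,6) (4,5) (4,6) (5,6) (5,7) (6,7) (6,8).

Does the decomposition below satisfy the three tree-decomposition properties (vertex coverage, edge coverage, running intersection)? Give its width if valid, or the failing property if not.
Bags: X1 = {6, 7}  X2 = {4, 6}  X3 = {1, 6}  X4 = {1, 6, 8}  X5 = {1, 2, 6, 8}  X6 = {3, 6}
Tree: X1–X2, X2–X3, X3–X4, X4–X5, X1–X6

No — vertex 5 appears in no bag.

A tree decomposition must satisfy three properties: every vertex lies in some bag; for every edge, both endpoints lie together in some bag; and for every vertex, the bags containing it form a connected subtree. Here vertex 5 appears in no bag, so the decomposition is invalid.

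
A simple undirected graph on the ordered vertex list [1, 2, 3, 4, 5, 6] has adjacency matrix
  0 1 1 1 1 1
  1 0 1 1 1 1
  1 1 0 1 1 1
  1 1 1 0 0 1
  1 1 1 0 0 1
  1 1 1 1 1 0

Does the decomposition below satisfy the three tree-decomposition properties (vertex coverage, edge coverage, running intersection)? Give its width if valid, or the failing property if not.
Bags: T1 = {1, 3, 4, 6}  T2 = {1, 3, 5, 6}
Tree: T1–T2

No — vertex 2 appears in no bag.

A tree decomposition must satisfy three properties: every vertex lies in some bag; for every edge, both endpoints lie together in some bag; and for every vertex, the bags containing it form a connected subtree. Here vertex 2 appears in no bag, so the decomposition is invalid.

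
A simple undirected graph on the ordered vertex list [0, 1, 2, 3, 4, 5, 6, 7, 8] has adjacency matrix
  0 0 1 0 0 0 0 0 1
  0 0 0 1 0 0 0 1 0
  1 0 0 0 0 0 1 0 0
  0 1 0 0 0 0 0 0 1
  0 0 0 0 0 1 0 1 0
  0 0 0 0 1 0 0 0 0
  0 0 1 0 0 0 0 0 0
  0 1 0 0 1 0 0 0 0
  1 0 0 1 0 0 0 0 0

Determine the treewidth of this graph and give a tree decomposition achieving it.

Each bag holds 2 vertices, so the decomposition has width 1, which upper-bounds the treewidth. Any graph with an edge has treewidth ≥ 1, and G has the edge 5–4. Combining the bounds, tw(G) = 1.

Treewidth 1.
One optimal decomposition is:
Bags: B1 = {4, 5}  B2 = {4, 7}  B3 = {1, 7}  B4 = {1, 3}  B5 = {3, 8}  B6 = {0, 8}  B7 = {0, 2}  B8 = {2, 6}
Tree: B1–B2, B2–B3, B3–B4, B4–B5, B5–B6, B6–B7, B7–B8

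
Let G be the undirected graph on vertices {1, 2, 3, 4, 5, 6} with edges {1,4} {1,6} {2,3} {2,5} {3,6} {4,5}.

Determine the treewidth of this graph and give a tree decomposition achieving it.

The largest bag has 3 vertices, giving width 2; this decomposition certifies tw(G) ≤ 2. The edges 2–5–4–1–6–3–2 form a cycle, so G is not a tree and its treewidth is at least 2. Therefore the treewidth is 2.

Treewidth 2.
One such decomposition:
Bags: B1 = {2, 4, 5}  B2 = {1, 2, 4}  B3 = {1, 2, 6}  B4 = {2, 3, 6}
Tree: B1–B2, B2–B3, B3–B4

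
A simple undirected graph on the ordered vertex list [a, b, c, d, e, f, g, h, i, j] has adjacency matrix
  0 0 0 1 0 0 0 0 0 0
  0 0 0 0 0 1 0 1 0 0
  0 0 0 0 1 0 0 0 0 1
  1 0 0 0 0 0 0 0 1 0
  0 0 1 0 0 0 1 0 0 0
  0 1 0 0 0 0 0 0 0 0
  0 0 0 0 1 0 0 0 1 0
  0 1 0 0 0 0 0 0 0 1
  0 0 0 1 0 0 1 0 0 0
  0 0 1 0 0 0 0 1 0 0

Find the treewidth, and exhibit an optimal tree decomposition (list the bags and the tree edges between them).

The largest bag has 2 vertices, giving width 1; this decomposition certifies tw(G) ≤ 1. Any graph with an edge has treewidth ≥ 1, and G has the edge f–b. Combining the bounds, tw(G) = 1.

Treewidth 1.
One such decomposition:
Bags: B1 = {b, f}  B2 = {b, h}  B3 = {h, j}  B4 = {c, j}  B5 = {c, e}  B6 = {e, g}  B7 = {g, i}  B8 = {d, i}  B9 = {a, d}
Tree: B1–B2, B2–B3, B3–B4, B4–B5, B5–B6, B6–B7, B7–B8, B8–B9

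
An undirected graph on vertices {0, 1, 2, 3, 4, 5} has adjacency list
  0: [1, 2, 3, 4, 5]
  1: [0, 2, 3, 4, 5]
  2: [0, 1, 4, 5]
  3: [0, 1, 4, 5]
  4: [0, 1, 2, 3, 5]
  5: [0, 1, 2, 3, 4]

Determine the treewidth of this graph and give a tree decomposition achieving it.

Every bag has size at most 5, so the width is 5 − 1 = 4 and tw(G) ≤ 4. Conversely, {0, 1, 2, 4, 5} is a clique of size 5, and the vertices of any clique must share a bag in every tree decomposition; so some bag has ≥ 5 vertices and tw(G) ≥ 4. The upper and lower bounds meet at 4, so that is the treewidth.

Treewidth 4.
One optimal decomposition is:
Bags: B1 = {0, 1, 2, 4, 5}  B2 = {0, 1, 3, 4, 5}
Tree: B1–B2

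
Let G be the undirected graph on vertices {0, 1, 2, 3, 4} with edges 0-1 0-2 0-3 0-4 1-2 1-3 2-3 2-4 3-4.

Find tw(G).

3

A width-3 tree decomposition is:
Bags: B1 = {0, 1, 2, 3}  B2 = {0, 2, 3, 4}
Tree: B1–B2
The largest bag has 4 vertices, giving width 3; this decomposition certifies tw(G) ≤ 3. Conversely, {0, 1, 2, 3} is a clique of size 4, and the vertices of any clique must share a bag in every tree decomposition; so some bag has ≥ 4 vertices and tw(G) ≥ 3. Combining the bounds, tw(G) = 3.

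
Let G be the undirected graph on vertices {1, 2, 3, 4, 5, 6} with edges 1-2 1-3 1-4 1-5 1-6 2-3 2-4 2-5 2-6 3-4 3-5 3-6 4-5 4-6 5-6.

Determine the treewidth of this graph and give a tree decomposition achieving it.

A single bag containing all 6 vertices is trivially a valid decomposition of width 5. Conversely, {1, 2, 3, 4, 5, 6} is a clique of size 6, and the vertices of any clique must share a bag in every tree decomposition; so some bag has ≥ 6 vertices and tw(G) ≥ 5. The upper and lower bounds meet at 5, so that is the treewidth.

Treewidth 5.
One optimal decomposition is:
Bags: B1 = {1, 2, 3, 4, 5, 6}
Tree: (single bag)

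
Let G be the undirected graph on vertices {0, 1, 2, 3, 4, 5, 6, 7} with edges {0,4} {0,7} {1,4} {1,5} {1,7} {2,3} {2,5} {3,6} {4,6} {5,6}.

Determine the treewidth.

2

A width-2 tree decomposition is:
Bags: B1 = {2, 3, 6}  B2 = {2, 5, 6}  B3 = {4, 5, 6}  B4 = {1, 4, 5}  B5 = {0, 1, 4}  B6 = {0, 1, 7}
Tree: B1–B2, B2–B3, B3–B4, B4–B5, B5–B6
The largest bag has 3 vertices, giving width 2; this decomposition certifies tw(G) ≤ 2. The edges 3–2–5–6–3 form a cycle, so G is not a tree and its treewidth is at least 2. Combining the bounds, tw(G) = 2.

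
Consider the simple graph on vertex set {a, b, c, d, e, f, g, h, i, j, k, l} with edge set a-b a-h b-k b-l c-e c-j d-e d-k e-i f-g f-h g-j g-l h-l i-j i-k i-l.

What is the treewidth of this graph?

A width-3 tree decomposition is:
Bags: B1 = {a, f, g, h}  B2 = {a, g, h, l}  B3 = {a, b, g, l}  B4 = {b, g, j, l}  B5 = {b, i, j, l}  B6 = {b, i, j, k}  B7 = {c, i, j, k}  B8 = {c, e, i, k}  B9 = {c, d, e, k}
Tree: B1–B2, B2–B3, B3–B4, B4–B5, B5–B6, B6–B7, B7–B8, B8–B9
Each bag holds 4 vertices, so the decomposition has width 3, which upper-bounds the treewidth. For the lower bound: the 4 vertex sets {a,f,h}, {g}, {l}, {b,i,j,k} are disjoint, each induces a connected subgraph, and every pair is joined by at least one edge of G. Contracting each set to a single vertex therefore yields K_{4} as a minor, and since treewidth is minor-monotone, tw(G) ≥ tw(K_{4}) = 3. Hence tw(G) = 3 exactly.

3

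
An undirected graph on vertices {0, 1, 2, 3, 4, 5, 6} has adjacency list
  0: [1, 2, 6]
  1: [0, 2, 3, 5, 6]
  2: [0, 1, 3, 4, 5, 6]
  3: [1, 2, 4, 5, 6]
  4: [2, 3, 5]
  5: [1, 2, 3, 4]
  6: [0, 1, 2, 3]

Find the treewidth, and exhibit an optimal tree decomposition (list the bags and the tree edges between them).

The largest bag has 4 vertices, giving width 3; this decomposition certifies tw(G) ≤ 3. On the other hand G contains the 4-clique {0, 1, 2, 6}. A clique must lie in a single bag of any decomposition, so no decomposition can have width below 3. Combining the bounds, tw(G) = 3.

Treewidth 3.
One optimal decomposition is:
Bags: B1 = {2, 3, 4, 5}  B2 = {1, 2, 3, 5}  B3 = {1, 2, 3, 6}  B4 = {0, 1, 2, 6}
Tree: B1–B2, B2–B3, B3–B4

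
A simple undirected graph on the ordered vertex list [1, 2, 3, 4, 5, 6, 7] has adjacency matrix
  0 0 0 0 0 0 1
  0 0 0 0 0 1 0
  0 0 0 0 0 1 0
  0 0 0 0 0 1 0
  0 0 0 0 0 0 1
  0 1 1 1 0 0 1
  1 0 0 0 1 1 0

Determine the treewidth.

1

A width-1 tree decomposition is:
Bags: B1 = {1, 7}  B2 = {6, 7}  B3 = {4, 6}  B4 = {2, 6}  B5 = {3, 6}  B6 = {5, 7}
Tree: B1–B2, B2–B3, B3–B4, B2–B5, B1–B6
Every bag has size at most 2, so the width is 2 − 1 = 1 and tw(G) ≤ 1. Since G has at least one edge (e.g. 1–7), it is not an edgeless graph, so tw(G) ≥ 1. Hence tw(G) = 1 exactly.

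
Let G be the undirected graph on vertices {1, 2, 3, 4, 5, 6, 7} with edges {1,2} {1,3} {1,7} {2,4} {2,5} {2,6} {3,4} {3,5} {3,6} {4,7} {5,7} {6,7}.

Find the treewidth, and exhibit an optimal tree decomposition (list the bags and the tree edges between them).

Treewidth 3.
One optimal decomposition is:
Bags: B1 = {2, 3, 4, 7}  B2 = {2, 3, 6, 7}  B3 = {1, 2, 3, 7}  B4 = {2, 3, 5, 7}
Tree: B1–B2, B2–B3, B3–B4

Every bag has size at most 4, so the width is 4 − 1 = 3 and tw(G) ≤ 3. For the lower bound: the 4 vertex sets {4,7}, {3,6}, {2}, {1} are disjoint, each induces a connected subgraph, and every pair is joined by at least one edge of G. Contracting each set to a single vertex therefore yields K_{4} as a minor, and since treewidth is minor-monotone, tw(G) ≥ tw(K_{4}) = 3. Therefore the treewidth is 3.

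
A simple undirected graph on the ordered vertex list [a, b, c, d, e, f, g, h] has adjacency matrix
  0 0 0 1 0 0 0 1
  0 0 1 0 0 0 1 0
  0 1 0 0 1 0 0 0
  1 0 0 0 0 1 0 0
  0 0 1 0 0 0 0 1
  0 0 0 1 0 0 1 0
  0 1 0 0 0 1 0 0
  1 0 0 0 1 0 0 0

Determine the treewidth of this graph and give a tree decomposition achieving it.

Every bag has size at most 3, so the width is 3 − 1 = 2 and tw(G) ≤ 2. The edges d–a–h–e–c–b–g–f–d form a cycle, so G is not a tree and its treewidth is at least 2. Hence tw(G) = 2 exactly.

Treewidth 2.
Bags: B1 = {a, d, h}  B2 = {d, e, h}  B3 = {c, d, e}  B4 = {b, c, d}  B5 = {b, d, g}  B6 = {d, f, g}
Tree: B1–B2, B2–B3, B3–B4, B4–B5, B5–B6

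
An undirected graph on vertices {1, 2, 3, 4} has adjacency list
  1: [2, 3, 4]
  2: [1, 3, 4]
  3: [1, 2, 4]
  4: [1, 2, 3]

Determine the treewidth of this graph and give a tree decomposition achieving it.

With just one bag of size 4, the width is 4 − 1 = 3, so tw(G) ≤ 3. On the other hand G contains the 4-clique {1, 2, 3, 4}. A clique must lie in a single bag of any decomposition, so no decomposition can have width below 3. Hence tw(G) = 3 exactly.

Treewidth 3.
One such decomposition:
Bags: B1 = {1, 2, 3, 4}
Tree: (single bag)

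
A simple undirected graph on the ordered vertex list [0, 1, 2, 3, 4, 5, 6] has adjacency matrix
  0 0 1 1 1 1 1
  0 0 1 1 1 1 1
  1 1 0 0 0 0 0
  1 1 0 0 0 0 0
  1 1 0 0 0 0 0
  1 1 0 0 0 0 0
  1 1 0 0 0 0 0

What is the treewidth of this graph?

2

A width-2 tree decomposition is:
Bags: B1 = {0, 1, 2}  B2 = {0, 1, 6}  B3 = {0, 1, 5}  B4 = {0, 1, 3}  B5 = {0, 1, 4}
Tree: B1–B2, B2–B3, B3–B4, B4–B5
Each bag holds 3 vertices, so the decomposition has width 2, which upper-bounds the treewidth. The edges 1–2–0–6–1 form a cycle, so G is not a tree and its treewidth is at least 2. Therefore the treewidth is 2.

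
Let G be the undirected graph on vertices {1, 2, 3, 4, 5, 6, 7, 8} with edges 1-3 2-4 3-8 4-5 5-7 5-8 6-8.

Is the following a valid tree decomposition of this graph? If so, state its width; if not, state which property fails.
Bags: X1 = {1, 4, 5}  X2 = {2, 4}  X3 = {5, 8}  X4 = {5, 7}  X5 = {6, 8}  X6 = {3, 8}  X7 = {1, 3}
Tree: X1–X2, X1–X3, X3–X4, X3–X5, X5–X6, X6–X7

A tree decomposition must satisfy three properties: every vertex lies in some bag; for every edge, both endpoints lie together in some bag; and for every vertex, the bags containing it form a connected subtree. Here bags containing vertex 1 are not connected in the tree, so the decomposition is invalid.

No — bags containing vertex 1 are not connected in the tree.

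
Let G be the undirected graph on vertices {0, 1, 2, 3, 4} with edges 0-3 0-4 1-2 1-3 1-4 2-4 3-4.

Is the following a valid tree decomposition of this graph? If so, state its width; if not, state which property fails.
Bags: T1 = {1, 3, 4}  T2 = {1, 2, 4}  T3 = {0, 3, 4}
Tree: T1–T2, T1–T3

Checking the three conditions: (i) the bags cover all of {0, 1, 2, 3, 4}; (ii) for each edge, some bag contains both endpoints; (iii) the bags containing any fixed vertex form a subtree. All hold, so the decomposition is valid with width 3 − 1 = 2.

Yes; width 2.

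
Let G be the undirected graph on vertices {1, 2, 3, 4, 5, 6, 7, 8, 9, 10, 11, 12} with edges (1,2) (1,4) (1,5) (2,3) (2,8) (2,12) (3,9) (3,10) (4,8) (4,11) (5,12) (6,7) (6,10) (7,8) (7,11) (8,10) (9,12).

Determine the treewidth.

A width-3 tree decomposition is:
Bags: B1 = {3, 5, 9, 12}  B2 = {2, 3, 5, 12}  B3 = {1, 2, 3, 5}  B4 = {1, 2, 3, 10}  B5 = {1, 2, 8, 10}  B6 = {1, 4, 8, 10}  B7 = {4, 6, 8, 10}  B8 = {4, 6, 7, 8}  B9 = {4, 6, 7, 11}
Tree: B1–B2, B2–B3, B3–B4, B4–B5, B5–B6, B6–B7, B7–B8, B8–B9
Every bag has size at most 4, so the width is 4 − 1 = 3 and tw(G) ≤ 3. For the lower bound: the 4 vertex sets {5,9,12}, {3}, {2}, {1,4,8,10} are disjoint, each induces a connected subgraph, and every pair is joined by at least one edge of G. Contracting each set to a single vertex therefore yields K_{4} as a minor, and since treewidth is minor-monotone, tw(G) ≥ tw(K_{4}) = 3. Hence tw(G) = 3 exactly.

3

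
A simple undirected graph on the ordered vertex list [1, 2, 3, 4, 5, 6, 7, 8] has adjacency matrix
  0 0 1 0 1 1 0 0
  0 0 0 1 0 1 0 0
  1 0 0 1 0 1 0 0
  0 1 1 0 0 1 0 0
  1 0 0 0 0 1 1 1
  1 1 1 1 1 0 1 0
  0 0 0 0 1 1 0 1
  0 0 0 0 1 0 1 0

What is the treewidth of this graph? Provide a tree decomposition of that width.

Every bag has size at most 3, so the width is 3 − 1 = 2 and tw(G) ≤ 2. For the lower bound, the 3 vertices {5, 7, 8} are pairwise adjacent, and any tree decomposition puts a clique entirely inside one bag — forcing width ≥ 2. Combining the bounds, tw(G) = 2.

Treewidth 2.
Bags: B1 = {5, 6, 7}  B2 = {5, 7, 8}  B3 = {1, 5, 6}  B4 = {1, 3, 6}  B5 = {3, 4, 6}  B6 = {2, 4, 6}
Tree: B1–B2, B1–B3, B3–B4, B4–B5, B5–B6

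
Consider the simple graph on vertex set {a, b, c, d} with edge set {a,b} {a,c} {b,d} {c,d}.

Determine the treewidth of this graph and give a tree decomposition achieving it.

Treewidth 2.
One optimal decomposition is:
Bags: B1 = {a, b, c}  B2 = {b, c, d}
Tree: B1–B2

Each bag holds 3 vertices, so the decomposition has width 2, which upper-bounds the treewidth. Since c–a–b–d–c is a cycle in G, G is not acyclic. Forests are exactly the graphs of treewidth ≤ 1, so tw(G) ≥ 2. Therefore the treewidth is 2.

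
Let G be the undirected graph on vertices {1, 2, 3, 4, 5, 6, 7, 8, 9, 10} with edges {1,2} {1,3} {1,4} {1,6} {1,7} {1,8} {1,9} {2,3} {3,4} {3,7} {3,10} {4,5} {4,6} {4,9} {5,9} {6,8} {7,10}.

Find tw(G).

2

A width-2 tree decomposition is:
Bags: B1 = {1, 3, 7}  B2 = {1, 3, 4}  B3 = {3, 7, 10}  B4 = {1, 2, 3}  B5 = {1, 4, 6}  B6 = {1, 4, 9}  B7 = {4, 5, 9}  B8 = {1, 6, 8}
Tree: B1–B2, B1–B3, B2–B4, B2–B5, B2–B6, B6–B7, B5–B8
Every bag has size at most 3, so the width is 3 − 1 = 2 and tw(G) ≤ 2. On the other hand G contains the 3-clique {1, 6, 8}. A clique must lie in a single bag of any decomposition, so no decomposition can have width below 2. Hence tw(G) = 2 exactly.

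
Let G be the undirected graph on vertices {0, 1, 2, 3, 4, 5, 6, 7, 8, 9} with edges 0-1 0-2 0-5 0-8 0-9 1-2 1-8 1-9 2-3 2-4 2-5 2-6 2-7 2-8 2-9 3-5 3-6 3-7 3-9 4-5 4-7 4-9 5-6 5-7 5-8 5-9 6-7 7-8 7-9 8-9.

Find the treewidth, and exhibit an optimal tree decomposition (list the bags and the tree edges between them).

Each bag holds 5 vertices, so the decomposition has width 4, which upper-bounds the treewidth. On the other hand G contains the 5-clique {0, 1, 2, 8, 9}. A clique must lie in a single bag of any decomposition, so no decomposition can have width below 4. Combining the bounds, tw(G) = 4.

Treewidth 4.
One optimal decomposition is:
Bags: B1 = {2, 5, 7, 8, 9}  B2 = {2, 3, 5, 7, 9}  B3 = {0, 2, 5, 8, 9}  B4 = {2, 4, 5, 7, 9}  B5 = {2, 3, 5, 6, 7}  B6 = {0, 1, 2, 8, 9}
Tree: B1–B2, B1–B3, B2–B4, B2–B5, B3–B6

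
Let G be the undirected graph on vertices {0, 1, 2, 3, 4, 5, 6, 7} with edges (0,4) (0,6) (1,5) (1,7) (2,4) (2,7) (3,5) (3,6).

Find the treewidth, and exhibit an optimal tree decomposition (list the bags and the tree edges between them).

Treewidth 2.
Bags: B1 = {2, 4, 7}  B2 = {0, 4, 7}  B3 = {0, 6, 7}  B4 = {3, 6, 7}  B5 = {3, 5, 7}  B6 = {1, 5, 7}
Tree: B1–B2, B2–B3, B3–B4, B4–B5, B5–B6

Each bag holds 3 vertices, so the decomposition has width 2, which upper-bounds the treewidth. For the lower bound, G contains the cycle 7–2–4–0–6–3–5–1–7, so G is not a forest; only forests have treewidth ≤ 1, hence tw(G) ≥ 2. Combining the bounds, tw(G) = 2.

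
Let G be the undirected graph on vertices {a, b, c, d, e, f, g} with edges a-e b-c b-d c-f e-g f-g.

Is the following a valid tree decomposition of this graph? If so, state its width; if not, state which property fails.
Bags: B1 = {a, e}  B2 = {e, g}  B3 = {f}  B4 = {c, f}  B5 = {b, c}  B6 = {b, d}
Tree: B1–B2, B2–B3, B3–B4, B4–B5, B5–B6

A tree decomposition must satisfy three properties: every vertex lies in some bag; for every edge, both endpoints lie together in some bag; and for every vertex, the bags containing it form a connected subtree. Here edge (g,f) lies in no bag, so the decomposition is invalid.

No — edge (g,f) lies in no bag.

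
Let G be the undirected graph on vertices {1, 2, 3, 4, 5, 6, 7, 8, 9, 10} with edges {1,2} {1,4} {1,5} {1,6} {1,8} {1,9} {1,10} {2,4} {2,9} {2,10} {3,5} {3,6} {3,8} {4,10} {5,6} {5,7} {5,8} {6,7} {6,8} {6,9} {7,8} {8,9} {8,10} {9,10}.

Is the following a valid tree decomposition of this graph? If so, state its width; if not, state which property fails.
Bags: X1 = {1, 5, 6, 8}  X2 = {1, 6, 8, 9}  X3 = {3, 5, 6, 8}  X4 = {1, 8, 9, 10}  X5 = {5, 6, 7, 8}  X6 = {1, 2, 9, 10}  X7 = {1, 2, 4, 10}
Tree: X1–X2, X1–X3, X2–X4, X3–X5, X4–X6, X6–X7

Every vertex of G appears in some bag (union = {1, 2, 3, 4, 5, 6, 7, 8, 9, 10}); every edge is covered by a bag; and for each vertex v the set of bags containing v is connected in the bag tree. The decomposition is therefore valid. The largest bag has 4 vertices, so the width is 3.

Yes; width 3.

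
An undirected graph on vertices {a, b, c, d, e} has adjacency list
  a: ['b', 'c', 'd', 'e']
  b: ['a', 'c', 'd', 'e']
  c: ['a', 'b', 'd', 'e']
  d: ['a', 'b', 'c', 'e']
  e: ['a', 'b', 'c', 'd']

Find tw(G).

4

A width-4 tree decomposition is:
Bags: B1 = {a, b, c, d, e}
Tree: (single bag)
A single bag containing all 5 vertices is trivially a valid decomposition of width 4. On the other hand G contains the 5-clique {a, b, c, d, e}. A clique must lie in a single bag of any decomposition, so no decomposition can have width below 4. The upper and lower bounds meet at 4, so that is the treewidth.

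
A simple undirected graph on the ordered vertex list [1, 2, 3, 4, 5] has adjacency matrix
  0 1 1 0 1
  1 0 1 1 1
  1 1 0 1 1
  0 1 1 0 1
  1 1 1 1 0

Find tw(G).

3

A width-3 tree decomposition is:
Bags: B1 = {1, 2, 3, 5}  B2 = {2, 3, 4, 5}
Tree: B1–B2
Each bag holds 4 vertices, so the decomposition has width 3, which upper-bounds the treewidth. On the other hand G contains the 4-clique {1, 2, 3, 5}. A clique must lie in a single bag of any decomposition, so no decomposition can have width below 3. Therefore the treewidth is 3.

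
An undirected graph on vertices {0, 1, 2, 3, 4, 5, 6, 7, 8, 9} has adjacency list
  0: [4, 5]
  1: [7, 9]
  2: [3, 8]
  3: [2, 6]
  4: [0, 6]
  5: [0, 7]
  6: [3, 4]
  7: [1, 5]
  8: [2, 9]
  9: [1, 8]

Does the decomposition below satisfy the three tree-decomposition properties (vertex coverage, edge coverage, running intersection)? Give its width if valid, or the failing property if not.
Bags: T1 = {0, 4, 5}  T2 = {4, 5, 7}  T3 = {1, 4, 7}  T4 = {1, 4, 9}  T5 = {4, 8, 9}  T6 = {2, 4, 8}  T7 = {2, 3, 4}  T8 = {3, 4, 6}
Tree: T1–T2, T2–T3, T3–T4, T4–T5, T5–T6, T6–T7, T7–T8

Yes; width 2.

Vertex coverage: the bags together contain {0, 1, 2, 3, 4, 5, 6, 7, 8, 9}, the full vertex set. Edge coverage: each edge of G has both endpoints in at least one bag. Running intersection: for every vertex, the bags containing it form a connected subtree. All three properties hold, so this is a valid tree decomposition of width max|bag| − 1 = 2, and hence tw(G) ≤ 2.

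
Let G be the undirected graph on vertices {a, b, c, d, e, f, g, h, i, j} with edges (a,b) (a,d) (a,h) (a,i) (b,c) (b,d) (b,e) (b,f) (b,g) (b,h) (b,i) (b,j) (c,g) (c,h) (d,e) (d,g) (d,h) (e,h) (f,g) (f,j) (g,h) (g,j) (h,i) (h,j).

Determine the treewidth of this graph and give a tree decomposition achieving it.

Treewidth 3.
One optimal decomposition is:
Bags: B1 = {b, d, e, h}  B2 = {a, b, d, h}  B3 = {b, d, g, h}  B4 = {b, g, h, j}  B5 = {b, f, g, j}  B6 = {a, b, h, i}  B7 = {b, c, g, h}
Tree: B1–B2, B2–B3, B3–B4, B4–B5, B2–B6, B3–B7

Each bag holds 4 vertices, so the decomposition has width 3, which upper-bounds the treewidth. Conversely, {b, d, g, h} is a clique of size 4, and the vertices of any clique must share a bag in every tree decomposition; so some bag has ≥ 4 vertices and tw(G) ≥ 3. The upper and lower bounds meet at 3, so that is the treewidth.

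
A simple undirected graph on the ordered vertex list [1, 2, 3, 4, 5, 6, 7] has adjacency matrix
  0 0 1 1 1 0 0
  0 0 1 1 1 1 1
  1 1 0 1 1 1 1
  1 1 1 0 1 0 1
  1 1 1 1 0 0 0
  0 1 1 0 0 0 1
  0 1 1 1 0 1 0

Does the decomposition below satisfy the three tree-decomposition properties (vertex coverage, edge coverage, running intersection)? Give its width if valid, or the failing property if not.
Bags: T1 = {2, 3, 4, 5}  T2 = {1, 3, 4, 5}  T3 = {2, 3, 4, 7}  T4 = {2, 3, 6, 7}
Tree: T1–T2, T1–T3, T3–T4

Yes; width 3.

Every vertex of G appears in some bag (union = {1, 2, 3, 4, 5, 6, 7}); every edge is covered by a bag; and for each vertex v the set of bags containing v is connected in the bag tree. The decomposition is therefore valid. The largest bag has 4 vertices, so the width is 3.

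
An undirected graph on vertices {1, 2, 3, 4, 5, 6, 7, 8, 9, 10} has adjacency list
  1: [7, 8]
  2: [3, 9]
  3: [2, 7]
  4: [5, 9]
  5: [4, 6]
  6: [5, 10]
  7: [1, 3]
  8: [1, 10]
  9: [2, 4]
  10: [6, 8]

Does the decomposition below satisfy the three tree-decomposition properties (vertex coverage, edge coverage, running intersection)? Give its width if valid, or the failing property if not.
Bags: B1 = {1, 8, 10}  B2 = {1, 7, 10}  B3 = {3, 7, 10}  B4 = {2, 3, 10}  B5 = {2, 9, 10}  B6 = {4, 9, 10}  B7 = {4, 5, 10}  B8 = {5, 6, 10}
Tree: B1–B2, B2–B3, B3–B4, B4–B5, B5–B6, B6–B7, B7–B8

Yes; width 2.

Vertex coverage: the bags together contain {1, 2, 3, 4, 5, 6, 7, 8, 9, 10}, the full vertex set. Edge coverage: each edge of G has both endpoints in at least one bag. Running intersection: for every vertex, the bags containing it form a connected subtree. All three properties hold, so this is a valid tree decomposition of width max|bag| − 1 = 2, and hence tw(G) ≤ 2.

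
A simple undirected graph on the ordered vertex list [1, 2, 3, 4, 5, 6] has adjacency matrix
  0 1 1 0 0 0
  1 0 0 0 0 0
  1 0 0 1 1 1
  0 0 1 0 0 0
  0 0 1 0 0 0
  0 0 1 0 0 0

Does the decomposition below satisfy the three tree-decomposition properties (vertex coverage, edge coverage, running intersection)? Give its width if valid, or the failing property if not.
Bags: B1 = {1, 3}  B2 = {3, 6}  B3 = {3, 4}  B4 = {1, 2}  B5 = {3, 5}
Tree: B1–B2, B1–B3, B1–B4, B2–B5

Vertex coverage: the bags together contain {1, 2, 3, 4, 5, 6}, the full vertex set. Edge coverage: each edge of G has both endpoints in at least one bag. Running intersection: for every vertex, the bags containing it form a connected subtree. All three properties hold, so this is a valid tree decomposition of width max|bag| − 1 = 1, and hence tw(G) ≤ 1.

Yes; width 1.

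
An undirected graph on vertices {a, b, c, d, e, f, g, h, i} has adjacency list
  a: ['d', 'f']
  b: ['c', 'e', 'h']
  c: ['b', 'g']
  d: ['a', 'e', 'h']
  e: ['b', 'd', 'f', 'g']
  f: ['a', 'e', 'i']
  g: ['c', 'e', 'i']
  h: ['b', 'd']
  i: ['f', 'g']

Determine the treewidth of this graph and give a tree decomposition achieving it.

Treewidth 3.
One optimal decomposition is:
Bags: B1 = {c, f, g, i}  B2 = {c, e, f, g}  B3 = {b, c, e, f}  B4 = {a, b, e, f}  B5 = {a, b, d, e}  B6 = {a, b, d, h}
Tree: B1–B2, B2–B3, B3–B4, B4–B5, B5–B6

Every bag has size at most 4, so the width is 4 − 1 = 3 and tw(G) ≤ 3. For the lower bound: the 4 vertex sets {c,g,i}, {f}, {e}, {a,b,d,h} are disjoint, each induces a connected subgraph, and every pair is joined by at least one edge of G. Contracting each set to a single vertex therefore yields K_{4} as a minor, and since treewidth is minor-monotone, tw(G) ≥ tw(K_{4}) = 3. Combining the bounds, tw(G) = 3.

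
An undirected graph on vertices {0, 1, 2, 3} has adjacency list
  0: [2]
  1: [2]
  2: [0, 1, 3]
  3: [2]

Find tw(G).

1

A width-1 tree decomposition is:
Bags: B1 = {1, 2}  B2 = {2, 3}  B3 = {0, 2}
Tree: B1–B2, B2–B3
Every bag has size at most 2, so the width is 2 − 1 = 1 and tw(G) ≤ 1. G has an edge, so its treewidth is at least 1. Hence tw(G) = 1 exactly.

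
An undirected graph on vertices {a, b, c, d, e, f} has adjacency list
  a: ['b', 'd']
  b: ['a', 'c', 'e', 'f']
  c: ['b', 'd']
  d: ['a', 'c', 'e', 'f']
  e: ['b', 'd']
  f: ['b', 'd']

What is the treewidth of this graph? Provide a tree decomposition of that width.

The largest bag has 3 vertices, giving width 2; this decomposition certifies tw(G) ≤ 2. Since b–e–d–a–b is a cycle in G, G is not acyclic. Forests are exactly the graphs of treewidth ≤ 1, so tw(G) ≥ 2. Hence tw(G) = 2 exactly.

Treewidth 2.
One such decomposition:
Bags: B1 = {b, d, e}  B2 = {a, b, d}  B3 = {b, c, d}  B4 = {b, d, f}
Tree: B1–B2, B2–B3, B3–B4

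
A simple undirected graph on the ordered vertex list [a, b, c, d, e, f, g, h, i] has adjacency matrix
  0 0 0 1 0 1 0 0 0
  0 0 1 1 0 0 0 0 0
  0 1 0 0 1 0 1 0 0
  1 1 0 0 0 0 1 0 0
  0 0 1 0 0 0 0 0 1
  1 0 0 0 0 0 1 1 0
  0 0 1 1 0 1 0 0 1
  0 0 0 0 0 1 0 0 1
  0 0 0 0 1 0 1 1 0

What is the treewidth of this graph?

A width-3 tree decomposition is:
Bags: B1 = {a, d, f, h}  B2 = {d, f, g, h}  B3 = {d, g, h, i}  B4 = {b, d, g, i}  B5 = {b, c, g, i}  B6 = {b, c, e, i}
Tree: B1–B2, B2–B3, B3–B4, B4–B5, B5–B6
Each bag holds 4 vertices, so the decomposition has width 3, which upper-bounds the treewidth. For the lower bound: the 4 vertex sets {a,f,h}, {d}, {g}, {b,c,e,i} are disjoint, each induces a connected subgraph, and every pair is joined by at least one edge of G. Contracting each set to a single vertex therefore yields K_{4} as a minor, and since treewidth is minor-monotone, tw(G) ≥ tw(K_{4}) = 3. Therefore the treewidth is 3.

3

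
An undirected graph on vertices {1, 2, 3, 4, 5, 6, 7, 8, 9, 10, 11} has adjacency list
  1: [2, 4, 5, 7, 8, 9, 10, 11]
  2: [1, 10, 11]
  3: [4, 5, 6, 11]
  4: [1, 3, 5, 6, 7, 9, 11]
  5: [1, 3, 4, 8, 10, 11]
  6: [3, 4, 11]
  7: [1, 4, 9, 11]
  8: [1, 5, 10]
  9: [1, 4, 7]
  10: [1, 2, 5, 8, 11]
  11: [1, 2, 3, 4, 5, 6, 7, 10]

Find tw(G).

A width-3 tree decomposition is:
Bags: B1 = {1, 5, 10, 11}  B2 = {1, 4, 5, 11}  B3 = {3, 4, 5, 11}  B4 = {1, 4, 7, 11}  B5 = {1, 5, 8, 10}  B6 = {1, 4, 7, 9}  B7 = {3, 4, 6, 11}  B8 = {1, 2, 10, 11}
Tree: B1–B2, B2–B3, B2–B4, B1–B5, B4–B6, B3–B7, B1–B8
Every bag has size at most 4, so the width is 4 − 1 = 3 and tw(G) ≤ 3. For the lower bound, the 4 vertices {1, 5, 8, 10} are pairwise adjacent, and any tree decomposition puts a clique entirely inside one bag — forcing width ≥ 3. Therefore the treewidth is 3.

3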